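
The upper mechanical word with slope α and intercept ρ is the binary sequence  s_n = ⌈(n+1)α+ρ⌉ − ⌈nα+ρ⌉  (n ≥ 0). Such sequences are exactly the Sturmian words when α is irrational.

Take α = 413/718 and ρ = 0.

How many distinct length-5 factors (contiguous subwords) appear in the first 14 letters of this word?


t_n = ⌈(n·413)/718⌉ for n = 0 … 14:
  n=0…9: ⌈0/718⌉=0 ⌈413/718⌉=1 ⌈826/718⌉=2 ⌈1239/718⌉=2 ⌈1652/718⌉=3 ⌈2065/718⌉=3 ⌈2478/718⌉=4 ⌈2891/718⌉=5 ⌈3304/718⌉=5 ⌈3717/718⌉=6
  n=10…14: ⌈4130/718⌉=6 ⌈4543/718⌉=7 ⌈4956/718⌉=7 ⌈5369/718⌉=8 ⌈5782/718⌉=9
s_n = t_(n+1) − t_n for n = 0 … 13 gives
prefix = 11010110101011
slide a length-5 window over [0..4] … [9..13] (10 windows); first occurrence of each distinct factor:
  [  0..  4] 11010
  [  1..  5] 10101
  [  2..  6] 01011
  [  3..  7] 10110
  [  4..  8] 01101
  [  7.. 11] 01010
  (the other 4 windows repeat one of these)
distinct factors: {01010, 01011, 01101, 10101, 10110, 11010}
count = 6  (Sturmian bound for length 5 is 6)

6


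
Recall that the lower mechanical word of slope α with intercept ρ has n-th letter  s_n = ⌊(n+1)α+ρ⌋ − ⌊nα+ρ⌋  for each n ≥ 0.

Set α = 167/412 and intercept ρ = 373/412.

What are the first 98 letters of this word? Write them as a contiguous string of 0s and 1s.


10100101001010010101001010010100101001010010100101001010100101001010010100101001010010100101010010

n=0: ⌊(1·167+373)/412⌋ − ⌊(0·167+373)/412⌋ = ⌊540/412⌋ − ⌊373/412⌋ = 1 − 0 = 1
n=1: ⌊(2·167+373)/412⌋ − ⌊(1·167+373)/412⌋ = ⌊707/412⌋ − ⌊540/412⌋ = 1 − 1 = 0
n=2: ⌊(3·167+373)/412⌋ − ⌊(2·167+373)/412⌋ = ⌊874/412⌋ − ⌊707/412⌋ = 2 − 1 = 1
n=3: ⌊(4·167+373)/412⌋ − ⌊(3·167+373)/412⌋ = ⌊1041/412⌋ − ⌊874/412⌋ = 2 − 2 = 0
n=4: ⌊(5·167+373)/412⌋ − ⌊(4·167+373)/412⌋ = ⌊1208/412⌋ − ⌊1041/412⌋ = 2 − 2 = 0
n=5: ⌊(6·167+373)/412⌋ − ⌊(5·167+373)/412⌋ = ⌊1375/412⌋ − ⌊1208/412⌋ = 3 − 2 = 1
n=6: ⌊(7·167+373)/412⌋ − ⌊(6·167+373)/412⌋ = ⌊1542/412⌋ − ⌊1375/412⌋ = 3 − 3 = 0
n=7: ⌊(8·167+373)/412⌋ − ⌊(7·167+373)/412⌋ = ⌊1709/412⌋ − ⌊1542/412⌋ = 4 − 3 = 1
n=8: ⌊(9·167+373)/412⌋ − ⌊(8·167+373)/412⌋ = ⌊1876/412⌋ − ⌊1709/412⌋ = 4 − 4 = 0
n=9: ⌊(10·167+373)/412⌋ − ⌊(9·167+373)/412⌋ = ⌊2043/412⌋ − ⌊1876/412⌋ = 4 − 4 = 0
n=10: ⌊(11·167+373)/412⌋ − ⌊(10·167+373)/412⌋ = ⌊2210/412⌋ − ⌊2043/412⌋ = 5 − 4 = 1
n=11: ⌊(12·167+373)/412⌋ − ⌊(11·167+373)/412⌋ = ⌊2377/412⌋ − ⌊2210/412⌋ = 5 − 5 = 0
n=12: ⌊(13·167+373)/412⌋ − ⌊(12·167+373)/412⌋ = ⌊2544/412⌋ − ⌊2377/412⌋ = 6 − 5 = 1
n=13: ⌊(14·167+373)/412⌋ − ⌊(13·167+373)/412⌋ = ⌊2711/412⌋ − ⌊2544/412⌋ = 6 − 6 = 0
n=14: ⌊(15·167+373)/412⌋ − ⌊(14·167+373)/412⌋ = ⌊2878/412⌋ − ⌊2711/412⌋ = 6 − 6 = 0
n=15: ⌊(16·167+373)/412⌋ − ⌊(15·167+373)/412⌋ = ⌊3045/412⌋ − ⌊2878/412⌋ = 7 − 6 = 1
n=16: ⌊(17·167+373)/412⌋ − ⌊(16·167+373)/412⌋ = ⌊3212/412⌋ − ⌊3045/412⌋ = 7 − 7 = 0
n=17: ⌊(18·167+373)/412⌋ − ⌊(17·167+373)/412⌋ = ⌊3379/412⌋ − ⌊3212/412⌋ = 8 − 7 = 1
n=18: ⌊(19·167+373)/412⌋ − ⌊(18·167+373)/412⌋ = ⌊3546/412⌋ − ⌊3379/412⌋ = 8 − 8 = 0
n=19: ⌊(20·167+373)/412⌋ − ⌊(19·167+373)/412⌋ = ⌊3713/412⌋ − ⌊3546/412⌋ = 9 − 8 = 1
n=20: ⌊(21·167+373)/412⌋ − ⌊(20·167+373)/412⌋ = ⌊3880/412⌋ − ⌊3713/412⌋ = 9 − 9 = 0
n=21: ⌊(22·167+373)/412⌋ − ⌊(21·167+373)/412⌋ = ⌊4047/412⌋ − ⌊3880/412⌋ = 9 − 9 = 0
n=22: ⌊(23·167+373)/412⌋ − ⌊(22·167+373)/412⌋ = ⌊4214/412⌋ − ⌊4047/412⌋ = 10 − 9 = 1
n=23: ⌊(24·167+373)/412⌋ − ⌊(23·167+373)/412⌋ = ⌊4381/412⌋ − ⌊4214/412⌋ = 10 − 10 = 0
n=24: ⌊(25·167+373)/412⌋ − ⌊(24·167+373)/412⌋ = ⌊4548/412⌋ − ⌊4381/412⌋ = 11 − 10 = 1
n=25: ⌊(26·167+373)/412⌋ − ⌊(25·167+373)/412⌋ = ⌊4715/412⌋ − ⌊4548/412⌋ = 11 − 11 = 0
n=26: ⌊(27·167+373)/412⌋ − ⌊(26·167+373)/412⌋ = ⌊4882/412⌋ − ⌊4715/412⌋ = 11 − 11 = 0
n=27: ⌊(28·167+373)/412⌋ − ⌊(27·167+373)/412⌋ = ⌊5049/412⌋ − ⌊4882/412⌋ = 12 − 11 = 1
n=28: ⌊(29·167+373)/412⌋ − ⌊(28·167+373)/412⌋ = ⌊5216/412⌋ − ⌊5049/412⌋ = 12 − 12 = 0
n=29: ⌊(30·167+373)/412⌋ − ⌊(29·167+373)/412⌋ = ⌊5383/412⌋ − ⌊5216/412⌋ = 13 − 12 = 1
n=30: ⌊(31·167+373)/412⌋ − ⌊(30·167+373)/412⌋ = ⌊5550/412⌋ − ⌊5383/412⌋ = 13 − 13 = 0
n=31: ⌊(32·167+373)/412⌋ − ⌊(31·167+373)/412⌋ = ⌊5717/412⌋ − ⌊5550/412⌋ = 13 − 13 = 0
n=32: ⌊(33·167+373)/412⌋ − ⌊(32·167+373)/412⌋ = ⌊5884/412⌋ − ⌊5717/412⌋ = 14 − 13 = 1
n=33: ⌊(34·167+373)/412⌋ − ⌊(33·167+373)/412⌋ = ⌊6051/412⌋ − ⌊5884/412⌋ = 14 − 14 = 0
n=34: ⌊(35·167+373)/412⌋ − ⌊(34·167+373)/412⌋ = ⌊6218/412⌋ − ⌊6051/412⌋ = 15 − 14 = 1
n=35: ⌊(36·167+373)/412⌋ − ⌊(35·167+373)/412⌋ = ⌊6385/412⌋ − ⌊6218/412⌋ = 15 − 15 = 0
n=36: ⌊(37·167+373)/412⌋ − ⌊(36·167+373)/412⌋ = ⌊6552/412⌋ − ⌊6385/412⌋ = 15 − 15 = 0
n=37: ⌊(38·167+373)/412⌋ − ⌊(37·167+373)/412⌋ = ⌊6719/412⌋ − ⌊6552/412⌋ = 16 − 15 = 1
n=38: ⌊(39·167+373)/412⌋ − ⌊(38·167+373)/412⌋ = ⌊6886/412⌋ − ⌊6719/412⌋ = 16 − 16 = 0
n=39: ⌊(40·167+373)/412⌋ − ⌊(39·167+373)/412⌋ = ⌊7053/412⌋ − ⌊6886/412⌋ = 17 − 16 = 1
n=40: ⌊(41·167+373)/412⌋ − ⌊(40·167+373)/412⌋ = ⌊7220/412⌋ − ⌊7053/412⌋ = 17 − 17 = 0
n=41: ⌊(42·167+373)/412⌋ − ⌊(41·167+373)/412⌋ = ⌊7387/412⌋ − ⌊7220/412⌋ = 17 − 17 = 0
n=42: ⌊(43·167+373)/412⌋ − ⌊(42·167+373)/412⌋ = ⌊7554/412⌋ − ⌊7387/412⌋ = 18 − 17 = 1
n=43: ⌊(44·167+373)/412⌋ − ⌊(43·167+373)/412⌋ = ⌊7721/412⌋ − ⌊7554/412⌋ = 18 − 18 = 0
n=44: ⌊(45·167+373)/412⌋ − ⌊(44·167+373)/412⌋ = ⌊7888/412⌋ − ⌊7721/412⌋ = 19 − 18 = 1
n=45: ⌊(46·167+373)/412⌋ − ⌊(45·167+373)/412⌋ = ⌊8055/412⌋ − ⌊7888/412⌋ = 19 − 19 = 0
n=46: ⌊(47·167+373)/412⌋ − ⌊(46·167+373)/412⌋ = ⌊8222/412⌋ − ⌊8055/412⌋ = 19 − 19 = 0
n=47: ⌊(48·167+373)/412⌋ − ⌊(47·167+373)/412⌋ = ⌊8389/412⌋ − ⌊8222/412⌋ = 20 − 19 = 1
n=48: ⌊(49·167+373)/412⌋ − ⌊(48·167+373)/412⌋ = ⌊8556/412⌋ − ⌊8389/412⌋ = 20 − 20 = 0
n=49: ⌊(50·167+373)/412⌋ − ⌊(49·167+373)/412⌋ = ⌊8723/412⌋ − ⌊8556/412⌋ = 21 − 20 = 1
n=50: ⌊(51·167+373)/412⌋ − ⌊(50·167+373)/412⌋ = ⌊8890/412⌋ − ⌊8723/412⌋ = 21 − 21 = 0
n=51: ⌊(52·167+373)/412⌋ − ⌊(51·167+373)/412⌋ = ⌊9057/412⌋ − ⌊8890/412⌋ = 21 − 21 = 0
n=52: ⌊(53·167+373)/412⌋ − ⌊(52·167+373)/412⌋ = ⌊9224/412⌋ − ⌊9057/412⌋ = 22 − 21 = 1
n=53: ⌊(54·167+373)/412⌋ − ⌊(53·167+373)/412⌋ = ⌊9391/412⌋ − ⌊9224/412⌋ = 22 − 22 = 0
n=54: ⌊(55·167+373)/412⌋ − ⌊(54·167+373)/412⌋ = ⌊9558/412⌋ − ⌊9391/412⌋ = 23 − 22 = 1
n=55: ⌊(56·167+373)/412⌋ − ⌊(55·167+373)/412⌋ = ⌊9725/412⌋ − ⌊9558/412⌋ = 23 − 23 = 0
n=56: ⌊(57·167+373)/412⌋ − ⌊(56·167+373)/412⌋ = ⌊9892/412⌋ − ⌊9725/412⌋ = 24 − 23 = 1
n=57: ⌊(58·167+373)/412⌋ − ⌊(57·167+373)/412⌋ = ⌊10059/412⌋ − ⌊9892/412⌋ = 24 − 24 = 0
n=58: ⌊(59·167+373)/412⌋ − ⌊(58·167+373)/412⌋ = ⌊10226/412⌋ − ⌊10059/412⌋ = 24 − 24 = 0
n=59: ⌊(60·167+373)/412⌋ − ⌊(59·167+373)/412⌋ = ⌊10393/412⌋ − ⌊10226/412⌋ = 25 − 24 = 1
n=60: ⌊(61·167+373)/412⌋ − ⌊(60·167+373)/412⌋ = ⌊10560/412⌋ − ⌊10393/412⌋ = 25 − 25 = 0
n=61: ⌊(62·167+373)/412⌋ − ⌊(61·167+373)/412⌋ = ⌊10727/412⌋ − ⌊10560/412⌋ = 26 − 25 = 1
n=62: ⌊(63·167+373)/412⌋ − ⌊(62·167+373)/412⌋ = ⌊10894/412⌋ − ⌊10727/412⌋ = 26 − 26 = 0
n=63: ⌊(64·167+373)/412⌋ − ⌊(63·167+373)/412⌋ = ⌊11061/412⌋ − ⌊10894/412⌋ = 26 − 26 = 0
n=64: ⌊(65·167+373)/412⌋ − ⌊(64·167+373)/412⌋ = ⌊11228/412⌋ − ⌊11061/412⌋ = 27 − 26 = 1
n=65: ⌊(66·167+373)/412⌋ − ⌊(65·167+373)/412⌋ = ⌊11395/412⌋ − ⌊11228/412⌋ = 27 − 27 = 0
n=66: ⌊(67·167+373)/412⌋ − ⌊(66·167+373)/412⌋ = ⌊11562/412⌋ − ⌊11395/412⌋ = 28 − 27 = 1
n=67: ⌊(68·167+373)/412⌋ − ⌊(67·167+373)/412⌋ = ⌊11729/412⌋ − ⌊11562/412⌋ = 28 − 28 = 0
n=68: ⌊(69·167+373)/412⌋ − ⌊(68·167+373)/412⌋ = ⌊11896/412⌋ − ⌊11729/412⌋ = 28 − 28 = 0
n=69: ⌊(70·167+373)/412⌋ − ⌊(69·167+373)/412⌋ = ⌊12063/412⌋ − ⌊11896/412⌋ = 29 − 28 = 1
n=70: ⌊(71·167+373)/412⌋ − ⌊(70·167+373)/412⌋ = ⌊12230/412⌋ − ⌊12063/412⌋ = 29 − 29 = 0
n=71: ⌊(72·167+373)/412⌋ − ⌊(71·167+373)/412⌋ = ⌊12397/412⌋ − ⌊12230/412⌋ = 30 − 29 = 1
n=72: ⌊(73·167+373)/412⌋ − ⌊(72·167+373)/412⌋ = ⌊12564/412⌋ − ⌊12397/412⌋ = 30 − 30 = 0
n=73: ⌊(74·167+373)/412⌋ − ⌊(73·167+373)/412⌋ = ⌊12731/412⌋ − ⌊12564/412⌋ = 30 − 30 = 0
n=74: ⌊(75·167+373)/412⌋ − ⌊(74·167+373)/412⌋ = ⌊12898/412⌋ − ⌊12731/412⌋ = 31 − 30 = 1
n=75: ⌊(76·167+373)/412⌋ − ⌊(75·167+373)/412⌋ = ⌊13065/412⌋ − ⌊12898/412⌋ = 31 − 31 = 0
n=76: ⌊(77·167+373)/412⌋ − ⌊(76·167+373)/412⌋ = ⌊13232/412⌋ − ⌊13065/412⌋ = 32 − 31 = 1
n=77: ⌊(78·167+373)/412⌋ − ⌊(77·167+373)/412⌋ = ⌊13399/412⌋ − ⌊13232/412⌋ = 32 − 32 = 0
n=78: ⌊(79·167+373)/412⌋ − ⌊(78·167+373)/412⌋ = ⌊13566/412⌋ − ⌊13399/412⌋ = 32 − 32 = 0
n=79: ⌊(80·167+373)/412⌋ − ⌊(79·167+373)/412⌋ = ⌊13733/412⌋ − ⌊13566/412⌋ = 33 − 32 = 1
n=80: ⌊(81·167+373)/412⌋ − ⌊(80·167+373)/412⌋ = ⌊13900/412⌋ − ⌊13733/412⌋ = 33 − 33 = 0
n=81: ⌊(82·167+373)/412⌋ − ⌊(81·167+373)/412⌋ = ⌊14067/412⌋ − ⌊13900/412⌋ = 34 − 33 = 1
n=82: ⌊(83·167+373)/412⌋ − ⌊(82·167+373)/412⌋ = ⌊14234/412⌋ − ⌊14067/412⌋ = 34 − 34 = 0
n=83: ⌊(84·167+373)/412⌋ − ⌊(83·167+373)/412⌋ = ⌊14401/412⌋ − ⌊14234/412⌋ = 34 − 34 = 0
n=84: ⌊(85·167+373)/412⌋ − ⌊(84·167+373)/412⌋ = ⌊14568/412⌋ − ⌊14401/412⌋ = 35 − 34 = 1
n=85: ⌊(86·167+373)/412⌋ − ⌊(85·167+373)/412⌋ = ⌊14735/412⌋ − ⌊14568/412⌋ = 35 − 35 = 0
n=86: ⌊(87·167+373)/412⌋ − ⌊(86·167+373)/412⌋ = ⌊14902/412⌋ − ⌊14735/412⌋ = 36 − 35 = 1
n=87: ⌊(88·167+373)/412⌋ − ⌊(87·167+373)/412⌋ = ⌊15069/412⌋ − ⌊14902/412⌋ = 36 − 36 = 0
n=88: ⌊(89·167+373)/412⌋ − ⌊(88·167+373)/412⌋ = ⌊15236/412⌋ − ⌊15069/412⌋ = 36 − 36 = 0
n=89: ⌊(90·167+373)/412⌋ − ⌊(89·167+373)/412⌋ = ⌊15403/412⌋ − ⌊15236/412⌋ = 37 − 36 = 1
n=90: ⌊(91·167+373)/412⌋ − ⌊(90·167+373)/412⌋ = ⌊15570/412⌋ − ⌊15403/412⌋ = 37 − 37 = 0
n=91: ⌊(92·167+373)/412⌋ − ⌊(91·167+373)/412⌋ = ⌊15737/412⌋ − ⌊15570/412⌋ = 38 − 37 = 1
n=92: ⌊(93·167+373)/412⌋ − ⌊(92·167+373)/412⌋ = ⌊15904/412⌋ − ⌊15737/412⌋ = 38 − 38 = 0
n=93: ⌊(94·167+373)/412⌋ − ⌊(93·167+373)/412⌋ = ⌊16071/412⌋ − ⌊15904/412⌋ = 39 − 38 = 1
n=94: ⌊(95·167+373)/412⌋ − ⌊(94·167+373)/412⌋ = ⌊16238/412⌋ − ⌊16071/412⌋ = 39 − 39 = 0
n=95: ⌊(96·167+373)/412⌋ − ⌊(95·167+373)/412⌋ = ⌊16405/412⌋ − ⌊16238/412⌋ = 39 − 39 = 0
n=96: ⌊(97·167+373)/412⌋ − ⌊(96·167+373)/412⌋ = ⌊16572/412⌋ − ⌊16405/412⌋ = 40 − 39 = 1
n=97: ⌊(98·167+373)/412⌋ − ⌊(97·167+373)/412⌋ = ⌊16739/412⌋ − ⌊16572/412⌋ = 40 − 40 = 0


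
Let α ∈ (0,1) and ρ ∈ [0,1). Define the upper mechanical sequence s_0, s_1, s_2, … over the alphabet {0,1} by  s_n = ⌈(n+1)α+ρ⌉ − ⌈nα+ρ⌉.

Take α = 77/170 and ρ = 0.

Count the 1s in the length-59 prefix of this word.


#1s = Σ_{n=0}^{58} s_n = Σ_{n=0}^{58} (⌈(n+1)α+ρ⌉ − ⌈nα+ρ⌉)
the sum telescopes: every ⌈nα+ρ⌉ with 0 < n < 59 appears once with + and once with −, leaving ⌈59α+ρ⌉ − ⌈0·α+ρ⌉
59α + ρ = (59·77) / 170 = 4543/170
ρ = 0/170
⌈4543/170⌉ = 27,  ⌈0/170⌉ = 0
#1s = 27 − 0 = 27

27


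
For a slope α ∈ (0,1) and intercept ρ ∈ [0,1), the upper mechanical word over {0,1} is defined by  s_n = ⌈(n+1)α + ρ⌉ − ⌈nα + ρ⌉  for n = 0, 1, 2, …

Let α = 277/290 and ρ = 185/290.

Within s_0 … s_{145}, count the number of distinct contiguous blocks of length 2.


3

t_n = ⌈(n·277+185)/290⌉ for n = 0 … 146:
  n=0…9: ⌈185/290⌉=1 ⌈462/290⌉=2 ⌈739/290⌉=3 ⌈1016/290⌉=4 ⌈1293/290⌉=5 ⌈1570/290⌉=6 ⌈1847/290⌉=7 ⌈2124/290⌉=8 ⌈2401/290⌉=9 ⌈2678/290⌉=10
  n=10…19: ⌈2955/290⌉=11 ⌈3232/290⌉=12 ⌈3509/290⌉=13 ⌈3786/290⌉=14 ⌈4063/290⌉=15 ⌈4340/290⌉=15 ⌈4617/290⌉=16 ⌈4894/290⌉=17 ⌈5171/290⌉=18 ⌈5448/290⌉=19
  n=20…29: ⌈5725/290⌉=20 ⌈6002/290⌉=21 ⌈6279/290⌉=22 ⌈6556/290⌉=23 ⌈6833/290⌉=24 ⌈7110/290⌉=25 ⌈7387/290⌉=26 ⌈7664/290⌉=27 ⌈7941/290⌉=28 ⌈8218/290⌉=29
  n=30…39: ⌈8495/290⌉=30 ⌈8772/290⌉=31 ⌈9049/290⌉=32 ⌈9326/290⌉=33 ⌈9603/290⌉=34 ⌈9880/290⌉=35 ⌈10157/290⌉=36 ⌈10434/290⌉=36 ⌈10711/290⌉=37 ⌈10988/290⌉=38
  n=40…49: ⌈11265/290⌉=39 ⌈11542/290⌉=40 ⌈11819/290⌉=41 ⌈12096/290⌉=42 ⌈12373/290⌉=43 ⌈12650/290⌉=44 ⌈12927/290⌉=45 ⌈13204/290⌉=46 ⌈13481/290⌉=47 ⌈13758/290⌉=48
  n=50…59: ⌈14035/290⌉=49 ⌈14312/290⌉=50 ⌈14589/290⌉=51 ⌈14866/290⌉=52 ⌈15143/290⌉=53 ⌈15420/290⌉=54 ⌈15697/290⌉=55 ⌈15974/290⌉=56 ⌈16251/290⌉=57 ⌈16528/290⌉=57
  n=60…69: ⌈16805/290⌉=58 ⌈17082/290⌉=59 ⌈17359/290⌉=60 ⌈17636/290⌉=61 ⌈17913/290⌉=62 ⌈18190/290⌉=63 ⌈18467/290⌉=64 ⌈18744/290⌉=65 ⌈19021/290⌉=66 ⌈19298/290⌉=67
  n=70…79: ⌈19575/290⌉=68 ⌈19852/290⌉=69 ⌈20129/290⌉=70 ⌈20406/290⌉=71 ⌈20683/290⌉=72 ⌈20960/290⌉=73 ⌈21237/290⌉=74 ⌈21514/290⌉=75 ⌈21791/290⌉=76 ⌈22068/290⌉=77
  n=80…89: ⌈22345/290⌉=78 ⌈22622/290⌉=79 ⌈22899/290⌉=79 ⌈23176/290⌉=80 ⌈23453/290⌉=81 ⌈23730/290⌉=82 ⌈24007/290⌉=83 ⌈24284/290⌉=84 ⌈24561/290⌉=85 ⌈24838/290⌉=86
  n=90…99: ⌈25115/290⌉=87 ⌈25392/290⌉=88 ⌈25669/290⌉=89 ⌈25946/290⌉=90 ⌈26223/290⌉=91 ⌈26500/290⌉=92 ⌈26777/290⌉=93 ⌈27054/290⌉=94 ⌈27331/290⌉=95 ⌈27608/290⌉=96
  n=100…109: ⌈27885/290⌉=97 ⌈28162/290⌉=98 ⌈28439/290⌉=99 ⌈28716/290⌉=100 ⌈28993/290⌉=100 ⌈29270/290⌉=101 ⌈29547/290⌉=102 ⌈29824/290⌉=103 ⌈30101/290⌉=104 ⌈30378/290⌉=105
  n=110…119: ⌈30655/290⌉=106 ⌈30932/290⌉=107 ⌈31209/290⌉=108 ⌈31486/290⌉=109 ⌈31763/290⌉=110 ⌈32040/290⌉=111 ⌈32317/290⌉=112 ⌈32594/290⌉=113 ⌈32871/290⌉=114 ⌈33148/290⌉=115
  n=120…129: ⌈33425/290⌉=116 ⌈33702/290⌉=117 ⌈33979/290⌉=118 ⌈34256/290⌉=119 ⌈34533/290⌉=120 ⌈34810/290⌉=121 ⌈35087/290⌉=121 ⌈35364/290⌉=122 ⌈35641/290⌉=123 ⌈35918/290⌉=124
  n=130…139: ⌈36195/290⌉=125 ⌈36472/290⌉=126 ⌈36749/290⌉=127 ⌈37026/290⌉=128 ⌈37303/290⌉=129 ⌈37580/290⌉=130 ⌈37857/290⌉=131 ⌈38134/290⌉=132 ⌈38411/290⌉=133 ⌈38688/290⌉=134
  n=140…146: ⌈38965/290⌉=135 ⌈39242/290⌉=136 ⌈39519/290⌉=137 ⌈39796/290⌉=138 ⌈40073/290⌉=139 ⌈40350/290⌉=140 ⌈40627/290⌉=141
s_n = t_(n+1) − t_n for n = 0 … 145 gives
prefix = 11111111111111011111111111111111111101111111111111111111110111111111111111111111101111111111111111111110111111111111111111111011111111111111111111
slide a length-2 window over [0..1] … [144..145] (145 windows); first occurrence of each distinct factor:
  [  0..  1] 11
  [ 13.. 14] 10
  [ 14.. 15] 01
  (the other 142 windows repeat one of these)
distinct factors: {01, 10, 11}
count = 3  (Sturmian bound for length 2 is 3)


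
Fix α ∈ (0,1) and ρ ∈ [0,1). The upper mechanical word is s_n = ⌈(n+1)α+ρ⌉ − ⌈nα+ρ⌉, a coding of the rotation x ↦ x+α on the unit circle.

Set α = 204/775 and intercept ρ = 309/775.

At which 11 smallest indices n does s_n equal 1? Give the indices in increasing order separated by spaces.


2 6 9 13 17 21 25 28 32 36 40

n=0: ⌈513/775⌉−⌈309/775⌉ = 1−1 = 0
n=1: ⌈717/775⌉−⌈513/775⌉ = 1−1 = 0
n=2: ⌈921/775⌉−⌈717/775⌉ = 2−1 = 1  ← one
n=3: ⌈1125/775⌉−⌈921/775⌉ = 2−2 = 0
n=4: ⌈1329/775⌉−⌈1125/775⌉ = 2−2 = 0
n=5: ⌈1533/775⌉−⌈1329/775⌉ = 2−2 = 0
n=6: ⌈1737/775⌉−⌈1533/775⌉ = 3−2 = 1  ← one
n=7: ⌈1941/775⌉−⌈1737/775⌉ = 3−3 = 0
n=8: ⌈2145/775⌉−⌈1941/775⌉ = 3−3 = 0
n=9: ⌈2349/775⌉−⌈2145/775⌉ = 4−3 = 1  ← one
n=10: ⌈2553/775⌉−⌈2349/775⌉ = 4−4 = 0
n=11: ⌈2757/775⌉−⌈2553/775⌉ = 4−4 = 0
n=12: ⌈2961/775⌉−⌈2757/775⌉ = 4−4 = 0
n=13: ⌈3165/775⌉−⌈2961/775⌉ = 5−4 = 1  ← one
n=14: ⌈3369/775⌉−⌈3165/775⌉ = 5−5 = 0
n=15: ⌈3573/775⌉−⌈3369/775⌉ = 5−5 = 0
n=16: ⌈3777/775⌉−⌈3573/775⌉ = 5−5 = 0
n=17: ⌈3981/775⌉−⌈3777/775⌉ = 6−5 = 1  ← one
n=18: ⌈4185/775⌉−⌈3981/775⌉ = 6−6 = 0
n=19: ⌈4389/775⌉−⌈4185/775⌉ = 6−6 = 0
n=20: ⌈4593/775⌉−⌈4389/775⌉ = 6−6 = 0
n=21: ⌈4797/775⌉−⌈4593/775⌉ = 7−6 = 1  ← one
n=22: ⌈5001/775⌉−⌈4797/775⌉ = 7−7 = 0
n=23: ⌈5205/775⌉−⌈5001/775⌉ = 7−7 = 0
n=24: ⌈5409/775⌉−⌈5205/775⌉ = 7−7 = 0
n=25: ⌈5613/775⌉−⌈5409/775⌉ = 8−7 = 1  ← one
n=26: ⌈5817/775⌉−⌈5613/775⌉ = 8−8 = 0
n=27: ⌈6021/775⌉−⌈5817/775⌉ = 8−8 = 0
n=28: ⌈6225/775⌉−⌈6021/775⌉ = 9−8 = 1  ← one
n=29: ⌈6429/775⌉−⌈6225/775⌉ = 9−9 = 0
n=30: ⌈6633/775⌉−⌈6429/775⌉ = 9−9 = 0
n=31: ⌈6837/775⌉−⌈6633/775⌉ = 9−9 = 0
n=32: ⌈7041/775⌉−⌈6837/775⌉ = 10−9 = 1  ← one
n=33: ⌈7245/775⌉−⌈7041/775⌉ = 10−10 = 0
n=34: ⌈7449/775⌉−⌈7245/775⌉ = 10−10 = 0
n=35: ⌈7653/775⌉−⌈7449/775⌉ = 10−10 = 0
n=36: ⌈7857/775⌉−⌈7653/775⌉ = 11−10 = 1  ← one
n=37: ⌈8061/775⌉−⌈7857/775⌉ = 11−11 = 0
n=38: ⌈8265/775⌉−⌈8061/775⌉ = 11−11 = 0
n=39: ⌈8469/775⌉−⌈8265/775⌉ = 11−11 = 0
n=40: ⌈8673/775⌉−⌈8469/775⌉ = 12−11 = 1  ← one
positions of the first 11 ones: 2 6 9 13 17 21 25 28 32 36 40


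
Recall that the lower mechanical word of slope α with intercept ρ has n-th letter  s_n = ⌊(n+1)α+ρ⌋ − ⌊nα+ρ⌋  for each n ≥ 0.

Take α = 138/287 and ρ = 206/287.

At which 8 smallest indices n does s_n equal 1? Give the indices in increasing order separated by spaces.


0 2 4 6 8 10 13 15

n=0: ⌊344/287⌋−⌊206/287⌋ = 1−0 = 1  ← one
n=1: ⌊482/287⌋−⌊344/287⌋ = 1−1 = 0
n=2: ⌊620/287⌋−⌊482/287⌋ = 2−1 = 1  ← one
n=3: ⌊758/287⌋−⌊620/287⌋ = 2−2 = 0
n=4: ⌊896/287⌋−⌊758/287⌋ = 3−2 = 1  ← one
n=5: ⌊1034/287⌋−⌊896/287⌋ = 3−3 = 0
n=6: ⌊1172/287⌋−⌊1034/287⌋ = 4−3 = 1  ← one
n=7: ⌊1310/287⌋−⌊1172/287⌋ = 4−4 = 0
n=8: ⌊1448/287⌋−⌊1310/287⌋ = 5−4 = 1  ← one
n=9: ⌊1586/287⌋−⌊1448/287⌋ = 5−5 = 0
n=10: ⌊1724/287⌋−⌊1586/287⌋ = 6−5 = 1  ← one
n=11: ⌊1862/287⌋−⌊1724/287⌋ = 6−6 = 0
n=12: ⌊2000/287⌋−⌊1862/287⌋ = 6−6 = 0
n=13: ⌊2138/287⌋−⌊2000/287⌋ = 7−6 = 1  ← one
n=14: ⌊2276/287⌋−⌊2138/287⌋ = 7−7 = 0
n=15: ⌊2414/287⌋−⌊2276/287⌋ = 8−7 = 1  ← one
positions of the first 8 ones: 0 2 4 6 8 10 13 15


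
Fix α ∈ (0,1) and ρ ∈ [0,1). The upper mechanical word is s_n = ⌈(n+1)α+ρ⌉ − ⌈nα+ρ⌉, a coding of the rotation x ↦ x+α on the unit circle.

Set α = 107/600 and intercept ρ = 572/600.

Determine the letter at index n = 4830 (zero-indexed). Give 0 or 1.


(n+1)α + ρ = (4831·107 + 572) / 600 = 517489/600
nα + ρ     = (4830·107 + 572) / 600 = 517382/600
⌈517489/600⌉ = 863,  ⌈517382/600⌉ = 863
s_{4830} = 863 − 863 = 0

0


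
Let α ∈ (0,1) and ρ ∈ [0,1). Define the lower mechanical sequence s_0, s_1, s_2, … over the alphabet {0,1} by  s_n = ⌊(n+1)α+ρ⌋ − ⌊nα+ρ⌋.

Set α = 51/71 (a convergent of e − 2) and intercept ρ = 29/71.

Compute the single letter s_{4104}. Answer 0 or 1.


(n+1)α + ρ = (4105·51 + 29) / 71 = 209384/71
nα + ρ     = (4104·51 + 29) / 71 = 209333/71
⌊209384/71⌋ = 2949,  ⌊209333/71⌋ = 2948
s_{4104} = 2949 − 2948 = 1

1


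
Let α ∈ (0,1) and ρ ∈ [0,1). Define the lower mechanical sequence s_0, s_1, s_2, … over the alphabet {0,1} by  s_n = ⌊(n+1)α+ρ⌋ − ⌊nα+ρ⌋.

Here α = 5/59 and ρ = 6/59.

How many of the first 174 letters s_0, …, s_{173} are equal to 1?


#1s = Σ_{n=0}^{173} s_n = Σ_{n=0}^{173} (⌊(n+1)α+ρ⌋ − ⌊nα+ρ⌋)
the sum telescopes: every ⌊nα+ρ⌋ with 0 < n < 174 appears once with + and once with −, leaving ⌊174α+ρ⌋ − ⌊0·α+ρ⌋
174α + ρ = (174·5 + 6) / 59 = 876/59
ρ = 6/59
⌊876/59⌋ = 14,  ⌊6/59⌋ = 0
#1s = 14 − 0 = 14

14


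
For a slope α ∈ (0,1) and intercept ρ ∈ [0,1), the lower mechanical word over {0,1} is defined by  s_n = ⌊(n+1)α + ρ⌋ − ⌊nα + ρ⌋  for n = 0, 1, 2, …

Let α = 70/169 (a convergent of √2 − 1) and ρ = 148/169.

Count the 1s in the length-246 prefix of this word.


#1s = Σ_{n=0}^{245} s_n = Σ_{n=0}^{245} (⌊(n+1)α+ρ⌋ − ⌊nα+ρ⌋)
the sum telescopes: every ⌊nα+ρ⌋ with 0 < n < 246 appears once with + and once with −, leaving ⌊246α+ρ⌋ − ⌊0·α+ρ⌋
246α + ρ = (246·70 + 148) / 169 = 17368/169
ρ = 148/169
⌊17368/169⌋ = 102,  ⌊148/169⌋ = 0
#1s = 102 − 0 = 102

102


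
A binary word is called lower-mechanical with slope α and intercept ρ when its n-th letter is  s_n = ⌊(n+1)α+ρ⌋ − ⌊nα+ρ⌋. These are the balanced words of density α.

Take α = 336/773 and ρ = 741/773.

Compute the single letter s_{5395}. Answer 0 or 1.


(n+1)α + ρ = (5396·336 + 741) / 773 = 1813797/773
nα + ρ     = (5395·336 + 741) / 773 = 1813461/773
⌊1813797/773⌋ = 2346,  ⌊1813461/773⌋ = 2346
s_{5395} = 2346 − 2346 = 0

0


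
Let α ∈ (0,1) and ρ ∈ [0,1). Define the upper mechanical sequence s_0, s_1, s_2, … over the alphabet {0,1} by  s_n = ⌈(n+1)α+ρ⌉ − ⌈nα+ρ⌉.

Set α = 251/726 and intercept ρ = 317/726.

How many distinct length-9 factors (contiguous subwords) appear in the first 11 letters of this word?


3

t_n = ⌈(n·251+317)/726⌉ for n = 0 … 11:
  n=0…9: ⌈317/726⌉=1 ⌈568/726⌉=1 ⌈819/726⌉=2 ⌈1070/726⌉=2 ⌈1321/726⌉=2 ⌈1572/726⌉=3 ⌈1823/726⌉=3 ⌈2074/726⌉=3 ⌈2325/726⌉=4 ⌈2576/726⌉=4
  n=10…11: ⌈2827/726⌉=4 ⌈3078/726⌉=5
s_n = t_(n+1) − t_n for n = 0 … 10 gives
prefix = 01001001001
slide a length-9 window over [0..8] … [2..10] (3 windows); first occurrence of each distinct factor:
  [  0..  8] 010010010
  [  1..  9] 100100100
  [  2.. 10] 001001001
distinct factors: {001001001, 010010010, 100100100}
count = 3  (Sturmian bound for length 9 is 10)


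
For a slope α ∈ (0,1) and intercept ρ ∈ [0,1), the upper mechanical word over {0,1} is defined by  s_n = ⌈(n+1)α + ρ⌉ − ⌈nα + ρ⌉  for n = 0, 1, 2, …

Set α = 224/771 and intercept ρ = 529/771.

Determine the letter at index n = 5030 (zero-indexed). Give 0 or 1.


(n+1)α + ρ = (5031·224 + 529) / 771 = 1127473/771
nα + ρ     = (5030·224 + 529) / 771 = 1127249/771
⌈1127473/771⌉ = 1463,  ⌈1127249/771⌉ = 1463
s_{5030} = 1463 − 1463 = 0

0


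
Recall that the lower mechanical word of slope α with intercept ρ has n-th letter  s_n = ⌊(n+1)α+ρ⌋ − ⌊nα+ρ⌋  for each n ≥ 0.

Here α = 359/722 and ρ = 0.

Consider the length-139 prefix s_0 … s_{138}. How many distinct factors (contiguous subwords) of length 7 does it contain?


t_n = ⌊(n·359)/722⌋ for n = 0 … 139:
  n=0…9: ⌊0/722⌋=0 ⌊359/722⌋=0 ⌊718/722⌋=0 ⌊1077/722⌋=1 ⌊1436/722⌋=1 ⌊1795/722⌋=2 ⌊2154/722⌋=2 ⌊2513/722⌋=3 ⌊2872/722⌋=3 ⌊3231/722⌋=4
  n=10…19: ⌊3590/722⌋=4 ⌊3949/722⌋=5 ⌊4308/722⌋=5 ⌊4667/722⌋=6 ⌊5026/722⌋=6 ⌊5385/722⌋=7 ⌊5744/722⌋=7 ⌊6103/722⌋=8 ⌊6462/722⌋=8 ⌊6821/722⌋=9
  n=20…29: ⌊7180/722⌋=9 ⌊7539/722⌋=10 ⌊7898/722⌋=10 ⌊8257/722⌋=11 ⌊8616/722⌋=11 ⌊8975/722⌋=12 ⌊9334/722⌋=12 ⌊9693/722⌋=13 ⌊10052/722⌋=13 ⌊10411/722⌋=14
  n=30…39: ⌊10770/722⌋=14 ⌊11129/722⌋=15 ⌊11488/722⌋=15 ⌊11847/722⌋=16 ⌊12206/722⌋=16 ⌊12565/722⌋=17 ⌊12924/722⌋=17 ⌊13283/722⌋=18 ⌊13642/722⌋=18 ⌊14001/722⌋=19
  n=40…49: ⌊14360/722⌋=19 ⌊14719/722⌋=20 ⌊15078/722⌋=20 ⌊15437/722⌋=21 ⌊15796/722⌋=21 ⌊16155/722⌋=22 ⌊16514/722⌋=22 ⌊16873/722⌋=23 ⌊17232/722⌋=23 ⌊17591/722⌋=24
  n=50…59: ⌊17950/722⌋=24 ⌊18309/722⌋=25 ⌊18668/722⌋=25 ⌊19027/722⌋=26 ⌊19386/722⌋=26 ⌊19745/722⌋=27 ⌊20104/722⌋=27 ⌊20463/722⌋=28 ⌊20822/722⌋=28 ⌊21181/722⌋=29
  n=60…69: ⌊21540/722⌋=29 ⌊21899/722⌋=30 ⌊22258/722⌋=30 ⌊22617/722⌋=31 ⌊22976/722⌋=31 ⌊23335/722⌋=32 ⌊23694/722⌋=32 ⌊24053/722⌋=33 ⌊24412/722⌋=33 ⌊24771/722⌋=34
  n=70…79: ⌊25130/722⌋=34 ⌊25489/722⌋=35 ⌊25848/722⌋=35 ⌊26207/722⌋=36 ⌊26566/722⌋=36 ⌊26925/722⌋=37 ⌊27284/722⌋=37 ⌊27643/722⌋=38 ⌊28002/722⌋=38 ⌊28361/722⌋=39
  n=80…89: ⌊28720/722⌋=39 ⌊29079/722⌋=40 ⌊29438/722⌋=40 ⌊29797/722⌋=41 ⌊30156/722⌋=41 ⌊30515/722⌋=42 ⌊30874/722⌋=42 ⌊31233/722⌋=43 ⌊31592/722⌋=43 ⌊31951/722⌋=44
  n=90…99: ⌊32310/722⌋=44 ⌊32669/722⌋=45 ⌊33028/722⌋=45 ⌊33387/722⌋=46 ⌊33746/722⌋=46 ⌊34105/722⌋=47 ⌊34464/722⌋=47 ⌊34823/722⌋=48 ⌊35182/722⌋=48 ⌊35541/722⌋=49
  n=100…109: ⌊35900/722⌋=49 ⌊36259/722⌋=50 ⌊36618/722⌋=50 ⌊36977/722⌋=51 ⌊37336/722⌋=51 ⌊37695/722⌋=52 ⌊38054/722⌋=52 ⌊38413/722⌋=53 ⌊38772/722⌋=53 ⌊39131/722⌋=54
  n=110…119: ⌊39490/722⌋=54 ⌊39849/722⌋=55 ⌊40208/722⌋=55 ⌊40567/722⌋=56 ⌊40926/722⌋=56 ⌊41285/722⌋=57 ⌊41644/722⌋=57 ⌊42003/722⌋=58 ⌊42362/722⌋=58 ⌊42721/722⌋=59
  n=120…129: ⌊43080/722⌋=59 ⌊43439/722⌋=60 ⌊43798/722⌋=60 ⌊44157/722⌋=61 ⌊44516/722⌋=61 ⌊44875/722⌋=62 ⌊45234/722⌋=62 ⌊45593/722⌋=63 ⌊45952/722⌋=63 ⌊46311/722⌋=64
  n=130…139: ⌊46670/722⌋=64 ⌊47029/722⌋=65 ⌊47388/722⌋=65 ⌊47747/722⌋=66 ⌊48106/722⌋=66 ⌊48465/722⌋=67 ⌊48824/722⌋=67 ⌊49183/722⌋=68 ⌊49542/722⌋=68 ⌊49901/722⌋=69
s_n = t_(n+1) − t_n for n = 0 … 138 gives
prefix = 0010101010101010101010101010101010101010101010101010101010101010101010101010101010101010101010101010101010101010101010101010101010101010101
slide a length-7 window over [0..6] … [132..138] (133 windows); first occurrence of each distinct factor:
  [  0..  6] 0010101
  [  1..  7] 0101010
  [  2..  8] 1010101
  (the other 130 windows repeat one of these)
distinct factors: {0010101, 0101010, 1010101}
count = 3  (Sturmian bound for length 7 is 8)

3


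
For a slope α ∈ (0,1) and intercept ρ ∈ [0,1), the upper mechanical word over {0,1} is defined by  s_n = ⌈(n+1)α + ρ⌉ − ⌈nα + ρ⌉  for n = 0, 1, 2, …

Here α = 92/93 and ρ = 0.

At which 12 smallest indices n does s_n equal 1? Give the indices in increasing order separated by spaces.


0 1 2 3 4 5 6 7 8 9 10 11

n=0: ⌈92/93⌉−⌈0/93⌉ = 1−0 = 1  ← one
n=1: ⌈184/93⌉−⌈92/93⌉ = 2−1 = 1  ← one
n=2: ⌈276/93⌉−⌈184/93⌉ = 3−2 = 1  ← one
n=3: ⌈368/93⌉−⌈276/93⌉ = 4−3 = 1  ← one
n=4: ⌈460/93⌉−⌈368/93⌉ = 5−4 = 1  ← one
n=5: ⌈552/93⌉−⌈460/93⌉ = 6−5 = 1  ← one
n=6: ⌈644/93⌉−⌈552/93⌉ = 7−6 = 1  ← one
n=7: ⌈736/93⌉−⌈644/93⌉ = 8−7 = 1  ← one
n=8: ⌈828/93⌉−⌈736/93⌉ = 9−8 = 1  ← one
n=9: ⌈920/93⌉−⌈828/93⌉ = 10−9 = 1  ← one
n=10: ⌈1012/93⌉−⌈920/93⌉ = 11−10 = 1  ← one
n=11: ⌈1104/93⌉−⌈1012/93⌉ = 12−11 = 1  ← one
positions of the first 12 ones: 0 1 2 3 4 5 6 7 8 9 10 11


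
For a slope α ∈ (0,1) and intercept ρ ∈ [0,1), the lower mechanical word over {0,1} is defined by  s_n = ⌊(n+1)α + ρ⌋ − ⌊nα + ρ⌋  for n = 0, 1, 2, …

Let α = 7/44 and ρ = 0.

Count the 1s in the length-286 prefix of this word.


#1s = Σ_{n=0}^{285} s_n = Σ_{n=0}^{285} (⌊(n+1)α+ρ⌋ − ⌊nα+ρ⌋)
the sum telescopes: every ⌊nα+ρ⌋ with 0 < n < 286 appears once with + and once with −, leaving ⌊286α+ρ⌋ − ⌊0·α+ρ⌋
286α + ρ = (286·7) / 44 = 2002/44
ρ = 0/44
⌊2002/44⌋ = 45,  ⌊0/44⌋ = 0
#1s = 45 − 0 = 45

45


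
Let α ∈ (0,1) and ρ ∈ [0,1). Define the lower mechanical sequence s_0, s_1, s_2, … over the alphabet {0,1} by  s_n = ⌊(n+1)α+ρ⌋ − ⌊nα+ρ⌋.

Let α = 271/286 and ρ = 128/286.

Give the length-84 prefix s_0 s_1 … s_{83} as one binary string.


n=0: ⌊(1·271+128)/286⌋ − ⌊(0·271+128)/286⌋ = ⌊399/286⌋ − ⌊128/286⌋ = 1 − 0 = 1
n=1: ⌊(2·271+128)/286⌋ − ⌊(1·271+128)/286⌋ = ⌊670/286⌋ − ⌊399/286⌋ = 2 − 1 = 1
n=2: ⌊(3·271+128)/286⌋ − ⌊(2·271+128)/286⌋ = ⌊941/286⌋ − ⌊670/286⌋ = 3 − 2 = 1
n=3: ⌊(4·271+128)/286⌋ − ⌊(3·271+128)/286⌋ = ⌊1212/286⌋ − ⌊941/286⌋ = 4 − 3 = 1
n=4: ⌊(5·271+128)/286⌋ − ⌊(4·271+128)/286⌋ = ⌊1483/286⌋ − ⌊1212/286⌋ = 5 − 4 = 1
n=5: ⌊(6·271+128)/286⌋ − ⌊(5·271+128)/286⌋ = ⌊1754/286⌋ − ⌊1483/286⌋ = 6 − 5 = 1
n=6: ⌊(7·271+128)/286⌋ − ⌊(6·271+128)/286⌋ = ⌊2025/286⌋ − ⌊1754/286⌋ = 7 − 6 = 1
n=7: ⌊(8·271+128)/286⌋ − ⌊(7·271+128)/286⌋ = ⌊2296/286⌋ − ⌊2025/286⌋ = 8 − 7 = 1
n=8: ⌊(9·271+128)/286⌋ − ⌊(8·271+128)/286⌋ = ⌊2567/286⌋ − ⌊2296/286⌋ = 8 − 8 = 0
n=9: ⌊(10·271+128)/286⌋ − ⌊(9·271+128)/286⌋ = ⌊2838/286⌋ − ⌊2567/286⌋ = 9 − 8 = 1
n=10: ⌊(11·271+128)/286⌋ − ⌊(10·271+128)/286⌋ = ⌊3109/286⌋ − ⌊2838/286⌋ = 10 − 9 = 1
n=11: ⌊(12·271+128)/286⌋ − ⌊(11·271+128)/286⌋ = ⌊3380/286⌋ − ⌊3109/286⌋ = 11 − 10 = 1
n=12: ⌊(13·271+128)/286⌋ − ⌊(12·271+128)/286⌋ = ⌊3651/286⌋ − ⌊3380/286⌋ = 12 − 11 = 1
n=13: ⌊(14·271+128)/286⌋ − ⌊(13·271+128)/286⌋ = ⌊3922/286⌋ − ⌊3651/286⌋ = 13 − 12 = 1
n=14: ⌊(15·271+128)/286⌋ − ⌊(14·271+128)/286⌋ = ⌊4193/286⌋ − ⌊3922/286⌋ = 14 − 13 = 1
n=15: ⌊(16·271+128)/286⌋ − ⌊(15·271+128)/286⌋ = ⌊4464/286⌋ − ⌊4193/286⌋ = 15 − 14 = 1
n=16: ⌊(17·271+128)/286⌋ − ⌊(16·271+128)/286⌋ = ⌊4735/286⌋ − ⌊4464/286⌋ = 16 − 15 = 1
n=17: ⌊(18·271+128)/286⌋ − ⌊(17·271+128)/286⌋ = ⌊5006/286⌋ − ⌊4735/286⌋ = 17 − 16 = 1
n=18: ⌊(19·271+128)/286⌋ − ⌊(18·271+128)/286⌋ = ⌊5277/286⌋ − ⌊5006/286⌋ = 18 − 17 = 1
n=19: ⌊(20·271+128)/286⌋ − ⌊(19·271+128)/286⌋ = ⌊5548/286⌋ − ⌊5277/286⌋ = 19 − 18 = 1
n=20: ⌊(21·271+128)/286⌋ − ⌊(20·271+128)/286⌋ = ⌊5819/286⌋ − ⌊5548/286⌋ = 20 − 19 = 1
n=21: ⌊(22·271+128)/286⌋ − ⌊(21·271+128)/286⌋ = ⌊6090/286⌋ − ⌊5819/286⌋ = 21 − 20 = 1
n=22: ⌊(23·271+128)/286⌋ − ⌊(22·271+128)/286⌋ = ⌊6361/286⌋ − ⌊6090/286⌋ = 22 − 21 = 1
n=23: ⌊(24·271+128)/286⌋ − ⌊(23·271+128)/286⌋ = ⌊6632/286⌋ − ⌊6361/286⌋ = 23 − 22 = 1
n=24: ⌊(25·271+128)/286⌋ − ⌊(24·271+128)/286⌋ = ⌊6903/286⌋ − ⌊6632/286⌋ = 24 − 23 = 1
n=25: ⌊(26·271+128)/286⌋ − ⌊(25·271+128)/286⌋ = ⌊7174/286⌋ − ⌊6903/286⌋ = 25 − 24 = 1
n=26: ⌊(27·271+128)/286⌋ − ⌊(26·271+128)/286⌋ = ⌊7445/286⌋ − ⌊7174/286⌋ = 26 − 25 = 1
n=27: ⌊(28·271+128)/286⌋ − ⌊(27·271+128)/286⌋ = ⌊7716/286⌋ − ⌊7445/286⌋ = 26 − 26 = 0
n=28: ⌊(29·271+128)/286⌋ − ⌊(28·271+128)/286⌋ = ⌊7987/286⌋ − ⌊7716/286⌋ = 27 − 26 = 1
n=29: ⌊(30·271+128)/286⌋ − ⌊(29·271+128)/286⌋ = ⌊8258/286⌋ − ⌊7987/286⌋ = 28 − 27 = 1
n=30: ⌊(31·271+128)/286⌋ − ⌊(30·271+128)/286⌋ = ⌊8529/286⌋ − ⌊8258/286⌋ = 29 − 28 = 1
n=31: ⌊(32·271+128)/286⌋ − ⌊(31·271+128)/286⌋ = ⌊8800/286⌋ − ⌊8529/286⌋ = 30 − 29 = 1
n=32: ⌊(33·271+128)/286⌋ − ⌊(32·271+128)/286⌋ = ⌊9071/286⌋ − ⌊8800/286⌋ = 31 − 30 = 1
n=33: ⌊(34·271+128)/286⌋ − ⌊(33·271+128)/286⌋ = ⌊9342/286⌋ − ⌊9071/286⌋ = 32 − 31 = 1
n=34: ⌊(35·271+128)/286⌋ − ⌊(34·271+128)/286⌋ = ⌊9613/286⌋ − ⌊9342/286⌋ = 33 − 32 = 1
n=35: ⌊(36·271+128)/286⌋ − ⌊(35·271+128)/286⌋ = ⌊9884/286⌋ − ⌊9613/286⌋ = 34 − 33 = 1
n=36: ⌊(37·271+128)/286⌋ − ⌊(36·271+128)/286⌋ = ⌊10155/286⌋ − ⌊9884/286⌋ = 35 − 34 = 1
n=37: ⌊(38·271+128)/286⌋ − ⌊(37·271+128)/286⌋ = ⌊10426/286⌋ − ⌊10155/286⌋ = 36 − 35 = 1
n=38: ⌊(39·271+128)/286⌋ − ⌊(38·271+128)/286⌋ = ⌊10697/286⌋ − ⌊10426/286⌋ = 37 − 36 = 1
n=39: ⌊(40·271+128)/286⌋ − ⌊(39·271+128)/286⌋ = ⌊10968/286⌋ − ⌊10697/286⌋ = 38 − 37 = 1
n=40: ⌊(41·271+128)/286⌋ − ⌊(40·271+128)/286⌋ = ⌊11239/286⌋ − ⌊10968/286⌋ = 39 − 38 = 1
n=41: ⌊(42·271+128)/286⌋ − ⌊(41·271+128)/286⌋ = ⌊11510/286⌋ − ⌊11239/286⌋ = 40 − 39 = 1
n=42: ⌊(43·271+128)/286⌋ − ⌊(42·271+128)/286⌋ = ⌊11781/286⌋ − ⌊11510/286⌋ = 41 − 40 = 1
n=43: ⌊(44·271+128)/286⌋ − ⌊(43·271+128)/286⌋ = ⌊12052/286⌋ − ⌊11781/286⌋ = 42 − 41 = 1
n=44: ⌊(45·271+128)/286⌋ − ⌊(44·271+128)/286⌋ = ⌊12323/286⌋ − ⌊12052/286⌋ = 43 − 42 = 1
n=45: ⌊(46·271+128)/286⌋ − ⌊(45·271+128)/286⌋ = ⌊12594/286⌋ − ⌊12323/286⌋ = 44 − 43 = 1
n=46: ⌊(47·271+128)/286⌋ − ⌊(46·271+128)/286⌋ = ⌊12865/286⌋ − ⌊12594/286⌋ = 44 − 44 = 0
n=47: ⌊(48·271+128)/286⌋ − ⌊(47·271+128)/286⌋ = ⌊13136/286⌋ − ⌊12865/286⌋ = 45 − 44 = 1
n=48: ⌊(49·271+128)/286⌋ − ⌊(48·271+128)/286⌋ = ⌊13407/286⌋ − ⌊13136/286⌋ = 46 − 45 = 1
n=49: ⌊(50·271+128)/286⌋ − ⌊(49·271+128)/286⌋ = ⌊13678/286⌋ − ⌊13407/286⌋ = 47 − 46 = 1
n=50: ⌊(51·271+128)/286⌋ − ⌊(50·271+128)/286⌋ = ⌊13949/286⌋ − ⌊13678/286⌋ = 48 − 47 = 1
n=51: ⌊(52·271+128)/286⌋ − ⌊(51·271+128)/286⌋ = ⌊14220/286⌋ − ⌊13949/286⌋ = 49 − 48 = 1
n=52: ⌊(53·271+128)/286⌋ − ⌊(52·271+128)/286⌋ = ⌊14491/286⌋ − ⌊14220/286⌋ = 50 − 49 = 1
n=53: ⌊(54·271+128)/286⌋ − ⌊(53·271+128)/286⌋ = ⌊14762/286⌋ − ⌊14491/286⌋ = 51 − 50 = 1
n=54: ⌊(55·271+128)/286⌋ − ⌊(54·271+128)/286⌋ = ⌊15033/286⌋ − ⌊14762/286⌋ = 52 − 51 = 1
n=55: ⌊(56·271+128)/286⌋ − ⌊(55·271+128)/286⌋ = ⌊15304/286⌋ − ⌊15033/286⌋ = 53 − 52 = 1
n=56: ⌊(57·271+128)/286⌋ − ⌊(56·271+128)/286⌋ = ⌊15575/286⌋ − ⌊15304/286⌋ = 54 − 53 = 1
n=57: ⌊(58·271+128)/286⌋ − ⌊(57·271+128)/286⌋ = ⌊15846/286⌋ − ⌊15575/286⌋ = 55 − 54 = 1
n=58: ⌊(59·271+128)/286⌋ − ⌊(58·271+128)/286⌋ = ⌊16117/286⌋ − ⌊15846/286⌋ = 56 − 55 = 1
n=59: ⌊(60·271+128)/286⌋ − ⌊(59·271+128)/286⌋ = ⌊16388/286⌋ − ⌊16117/286⌋ = 57 − 56 = 1
n=60: ⌊(61·271+128)/286⌋ − ⌊(60·271+128)/286⌋ = ⌊16659/286⌋ − ⌊16388/286⌋ = 58 − 57 = 1
n=61: ⌊(62·271+128)/286⌋ − ⌊(61·271+128)/286⌋ = ⌊16930/286⌋ − ⌊16659/286⌋ = 59 − 58 = 1
n=62: ⌊(63·271+128)/286⌋ − ⌊(62·271+128)/286⌋ = ⌊17201/286⌋ − ⌊16930/286⌋ = 60 − 59 = 1
n=63: ⌊(64·271+128)/286⌋ − ⌊(63·271+128)/286⌋ = ⌊17472/286⌋ − ⌊17201/286⌋ = 61 − 60 = 1
n=64: ⌊(65·271+128)/286⌋ − ⌊(64·271+128)/286⌋ = ⌊17743/286⌋ − ⌊17472/286⌋ = 62 − 61 = 1
n=65: ⌊(66·271+128)/286⌋ − ⌊(65·271+128)/286⌋ = ⌊18014/286⌋ − ⌊17743/286⌋ = 62 − 62 = 0
n=66: ⌊(67·271+128)/286⌋ − ⌊(66·271+128)/286⌋ = ⌊18285/286⌋ − ⌊18014/286⌋ = 63 − 62 = 1
n=67: ⌊(68·271+128)/286⌋ − ⌊(67·271+128)/286⌋ = ⌊18556/286⌋ − ⌊18285/286⌋ = 64 − 63 = 1
n=68: ⌊(69·271+128)/286⌋ − ⌊(68·271+128)/286⌋ = ⌊18827/286⌋ − ⌊18556/286⌋ = 65 − 64 = 1
n=69: ⌊(70·271+128)/286⌋ − ⌊(69·271+128)/286⌋ = ⌊19098/286⌋ − ⌊18827/286⌋ = 66 − 65 = 1
n=70: ⌊(71·271+128)/286⌋ − ⌊(70·271+128)/286⌋ = ⌊19369/286⌋ − ⌊19098/286⌋ = 67 − 66 = 1
n=71: ⌊(72·271+128)/286⌋ − ⌊(71·271+128)/286⌋ = ⌊19640/286⌋ − ⌊19369/286⌋ = 68 − 67 = 1
n=72: ⌊(73·271+128)/286⌋ − ⌊(72·271+128)/286⌋ = ⌊19911/286⌋ − ⌊19640/286⌋ = 69 − 68 = 1
n=73: ⌊(74·271+128)/286⌋ − ⌊(73·271+128)/286⌋ = ⌊20182/286⌋ − ⌊19911/286⌋ = 70 − 69 = 1
n=74: ⌊(75·271+128)/286⌋ − ⌊(74·271+128)/286⌋ = ⌊20453/286⌋ − ⌊20182/286⌋ = 71 − 70 = 1
n=75: ⌊(76·271+128)/286⌋ − ⌊(75·271+128)/286⌋ = ⌊20724/286⌋ − ⌊20453/286⌋ = 72 − 71 = 1
n=76: ⌊(77·271+128)/286⌋ − ⌊(76·271+128)/286⌋ = ⌊20995/286⌋ − ⌊20724/286⌋ = 73 − 72 = 1
n=77: ⌊(78·271+128)/286⌋ − ⌊(77·271+128)/286⌋ = ⌊21266/286⌋ − ⌊20995/286⌋ = 74 − 73 = 1
n=78: ⌊(79·271+128)/286⌋ − ⌊(78·271+128)/286⌋ = ⌊21537/286⌋ − ⌊21266/286⌋ = 75 − 74 = 1
n=79: ⌊(80·271+128)/286⌋ − ⌊(79·271+128)/286⌋ = ⌊21808/286⌋ − ⌊21537/286⌋ = 76 − 75 = 1
n=80: ⌊(81·271+128)/286⌋ − ⌊(80·271+128)/286⌋ = ⌊22079/286⌋ − ⌊21808/286⌋ = 77 − 76 = 1
n=81: ⌊(82·271+128)/286⌋ − ⌊(81·271+128)/286⌋ = ⌊22350/286⌋ − ⌊22079/286⌋ = 78 − 77 = 1
n=82: ⌊(83·271+128)/286⌋ − ⌊(82·271+128)/286⌋ = ⌊22621/286⌋ − ⌊22350/286⌋ = 79 − 78 = 1
n=83: ⌊(84·271+128)/286⌋ − ⌊(83·271+128)/286⌋ = ⌊22892/286⌋ − ⌊22621/286⌋ = 80 − 79 = 1

111111110111111111111111111011111111111111111101111111111111111110111111111111111111


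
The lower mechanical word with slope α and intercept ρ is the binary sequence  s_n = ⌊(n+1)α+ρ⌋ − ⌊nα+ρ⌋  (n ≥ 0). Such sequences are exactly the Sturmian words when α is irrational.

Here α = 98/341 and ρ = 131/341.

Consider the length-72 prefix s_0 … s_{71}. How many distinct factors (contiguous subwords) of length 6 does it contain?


7

t_n = ⌊(n·98+131)/341⌋ for n = 0 … 72:
  n=0…9: ⌊131/341⌋=0 ⌊229/341⌋=0 ⌊327/341⌋=0 ⌊425/341⌋=1 ⌊523/341⌋=1 ⌊621/341⌋=1 ⌊719/341⌋=2 ⌊817/341⌋=2 ⌊915/341⌋=2 ⌊1013/341⌋=2
  n=10…19: ⌊1111/341⌋=3 ⌊1209/341⌋=3 ⌊1307/341⌋=3 ⌊1405/341⌋=4 ⌊1503/341⌋=4 ⌊1601/341⌋=4 ⌊1699/341⌋=4 ⌊1797/341⌋=5 ⌊1895/341⌋=5 ⌊1993/341⌋=5
  n=20…29: ⌊2091/341⌋=6 ⌊2189/341⌋=6 ⌊2287/341⌋=6 ⌊2385/341⌋=6 ⌊2483/341⌋=7 ⌊2581/341⌋=7 ⌊2679/341⌋=7 ⌊2777/341⌋=8 ⌊2875/341⌋=8 ⌊2973/341⌋=8
  n=30…39: ⌊3071/341⌋=9 ⌊3169/341⌋=9 ⌊3267/341⌋=9 ⌊3365/341⌋=9 ⌊3463/341⌋=10 ⌊3561/341⌋=10 ⌊3659/341⌋=10 ⌊3757/341⌋=11 ⌊3855/341⌋=11 ⌊3953/341⌋=11
  n=40…49: ⌊4051/341⌋=11 ⌊4149/341⌋=12 ⌊4247/341⌋=12 ⌊4345/341⌋=12 ⌊4443/341⌋=13 ⌊4541/341⌋=13 ⌊4639/341⌋=13 ⌊4737/341⌋=13 ⌊4835/341⌋=14 ⌊4933/341⌋=14
  n=50…59: ⌊5031/341⌋=14 ⌊5129/341⌋=15 ⌊5227/341⌋=15 ⌊5325/341⌋=15 ⌊5423/341⌋=15 ⌊5521/341⌋=16 ⌊5619/341⌋=16 ⌊5717/341⌋=16 ⌊5815/341⌋=17 ⌊5913/341⌋=17
  n=60…69: ⌊6011/341⌋=17 ⌊6109/341⌋=17 ⌊6207/341⌋=18 ⌊6305/341⌋=18 ⌊6403/341⌋=18 ⌊6501/341⌋=19 ⌊6599/341⌋=19 ⌊6697/341⌋=19 ⌊6795/341⌋=19 ⌊6893/341⌋=20
  n=70…72: ⌊6991/341⌋=20 ⌊7089/341⌋=20 ⌊7187/341⌋=21
s_n = t_(n+1) − t_n for n = 0 … 71 gives
prefix = 001001000100100010010001001001000100100010010001001000100100010010001001
slide a length-6 window over [0..5] … [66..71] (67 windows); first occurrence of each distinct factor:
  [  0..  5] 001001
  [  1..  6] 010010
  [  2..  7] 100100
  [  3..  8] 001000
  [  4..  9] 010001
  [  5.. 10] 100010
  [  6.. 11] 000100
  (the other 60 windows repeat one of these)
distinct factors: {000100, 001000, 001001, 010001, 010010, 100010, 100100}
count = 7  (Sturmian bound for length 6 is 7)
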